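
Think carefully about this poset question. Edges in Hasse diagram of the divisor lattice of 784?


A cover relation a -< b holds when a < b with no c strictly between.
Cover relations:
  1 -< 2
  1 -< 7
  2 -< 4
  2 -< 14
  4 -< 8
  4 -< 28
  7 -< 14
  7 -< 49
  ...14 more
Total: 22


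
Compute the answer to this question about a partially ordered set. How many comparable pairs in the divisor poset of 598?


A comparable pair {a,b} has a < b or b < a in the order.
Count unordered pairs where one element is strictly below the other.
Examples: {1,2}, {1,13}, {1,23}, {1,26}, ...
Total comparable pairs: 19


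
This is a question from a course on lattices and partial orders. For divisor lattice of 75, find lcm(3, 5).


In a divisor lattice, join = lcm (least common multiple).
Compute lcm iteratively: start with first element, then lcm(current, next).
Elements: [3, 5]
lcm(3,5) = 15
Final lcm = 15


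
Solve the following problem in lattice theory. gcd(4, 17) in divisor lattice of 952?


Meet=gcd.
gcd(4,17)=1


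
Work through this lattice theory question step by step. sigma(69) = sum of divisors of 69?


sigma(n) = sum of divisors.
Divisors of 69: [1, 3, 23, 69]
Sum = 96


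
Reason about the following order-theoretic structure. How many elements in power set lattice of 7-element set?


Power set = 2^n.
2^7 = 128


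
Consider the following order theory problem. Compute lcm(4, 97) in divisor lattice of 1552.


In a divisor lattice, join = lcm (least common multiple).
gcd(4,97) = 1
lcm(4,97) = 4*97/gcd = 388/1 = 388


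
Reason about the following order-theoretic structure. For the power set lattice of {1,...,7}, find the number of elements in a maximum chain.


A chain is a totally ordered subset; we count the number of elements in a maximum chain.
Compute, for each element x, the size of the longest chain ending at x:
  {}: 1
  {1}: 2
  {2}: 2
  {3}: 2
  {4}: 2
  {5}: 2
  ...
A maximum chain: {} < {1} < {1,2} < {1,2,3} < {1,2,3,4} < {1,2,3,4,5} < {1,2,3,4,5,6} < {1,2,3,4,5,6,7}
Number of elements in the longest chain: 8


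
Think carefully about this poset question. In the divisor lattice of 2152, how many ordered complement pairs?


Complement pair (a,b): a meet b = bottom, a join b = top.
Here: gcd(a,b)=1 and lcm(a,b)=2152, i.e. a*b=2152 with a,b coprime.
Pairs found: (1,2152), (8,269), (269,8), (2152,1)
Total ordered pairs: 4


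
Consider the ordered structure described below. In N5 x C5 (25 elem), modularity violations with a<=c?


Modular law: if a <= c then a v (b ^ c) = (a v b) ^ c.
Check all triples (a,b,c) with a <= c among 25 elements.
  e.g. a=(a,0), b=(c,0), c=(b,0): lhs=(a,0) != rhs=(b,0)
  e.g. a=(a,0), b=(c,1), c=(b,0): lhs=(a,0) != rhs=(b,0)
Total violating triples: 75


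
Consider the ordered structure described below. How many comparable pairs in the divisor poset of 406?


A comparable pair {a,b} has a < b or b < a in the order.
Count unordered pairs where one element is strictly below the other.
Examples: {1,2}, {1,7}, {1,14}, {1,29}, ...
Total comparable pairs: 19


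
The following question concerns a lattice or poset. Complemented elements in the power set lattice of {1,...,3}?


An element a is complemented if some b has a meet b = bottom, a join b = top.
every subset A has complement S\A, so all elements are complemented.
Complemented elements: {}, {1}, {2}, {3}, {1,2}, {1,3}, ... (2 more)
Count: 8


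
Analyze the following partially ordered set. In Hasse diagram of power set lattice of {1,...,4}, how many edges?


A cover relation a -< b holds when a < b with no c strictly between.
Cover relations:
  {} -< {1}
  {} -< {2}
  {} -< {3}
  {} -< {4}
  {1} -< {1,2}
  {1} -< {1,3}
  {1} -< {1,4}
  {2} -< {1,2}
  ...24 more
Total: 32


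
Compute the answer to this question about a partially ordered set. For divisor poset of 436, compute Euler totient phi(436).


phi(n) = n * prod_{p|n} (1 - 1/p).
Prime divisors of 436: [2, 109]
phi(436) = 436 * (1 - 1/2) * (1 - 1/109)
phi(436) = 216


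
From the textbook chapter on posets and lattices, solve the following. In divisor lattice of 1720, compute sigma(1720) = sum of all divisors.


sigma(n) = sum of divisors.
Divisors of 1720: [1, 2, 4, 5, 8, 10, 20, 40, 43, 86, 172, 215, 344, 430, 860, 1720]
Sum = 3960


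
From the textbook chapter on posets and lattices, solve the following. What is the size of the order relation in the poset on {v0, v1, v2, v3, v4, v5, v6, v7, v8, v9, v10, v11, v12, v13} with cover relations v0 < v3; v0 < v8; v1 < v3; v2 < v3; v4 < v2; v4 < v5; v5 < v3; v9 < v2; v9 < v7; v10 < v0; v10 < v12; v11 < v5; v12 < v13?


The order relation is {(a,b) : a <= b}, reflexive so it includes (a,a).
Examples: (v0,v0), (v0,v3), (v0,v8), (v1,v1), (v1,v3), ...
Total ordered pairs: 33


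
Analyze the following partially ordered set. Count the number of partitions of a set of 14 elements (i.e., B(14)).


B(n) = number of set partitions of an n-element set.
B(n) satisfies the recurrence: B(n+1) = sum_k C(n,k)*B(k).
B(14) = 190899322


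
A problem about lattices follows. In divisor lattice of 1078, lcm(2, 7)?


Join=lcm.
gcd(2,7)=1
lcm=14


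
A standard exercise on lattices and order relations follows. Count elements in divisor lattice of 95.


Divisors of 95: [1, 5, 19, 95]
Count: 4


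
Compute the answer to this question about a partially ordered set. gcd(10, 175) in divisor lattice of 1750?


Meet=gcd.
gcd(10,175)=5


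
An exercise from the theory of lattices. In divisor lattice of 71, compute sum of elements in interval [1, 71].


Interval [1,71] in divisors of 71: [1, 71]
Sum = 72


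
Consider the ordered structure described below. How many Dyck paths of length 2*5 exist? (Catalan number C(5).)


C(n) = C(2n, n) / (n+1).
C(10, 5) = 252
C(5) = 252 / 6 = 42


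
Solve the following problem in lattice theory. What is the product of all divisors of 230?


Divisors of 230: [1, 2, 5, 10, 23, 46, 115, 230]
Product = n^(d(n)/2) = 230^(8/2)
Product = 2798410000


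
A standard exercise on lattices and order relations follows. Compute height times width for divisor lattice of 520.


Height = length of longest chain minus 1; width = size of largest antichain.
A maximum chain: 1 | 13 | 65 | 130 | 260 | 520  (height 5).
A maximum antichain: {4, 10, 26, 65}  (width 4).
Product = 5 * 4 = 20


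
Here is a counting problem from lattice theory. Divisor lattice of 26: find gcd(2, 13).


In a divisor lattice, meet = gcd (greatest common divisor).
By Euclidean algorithm or factoring: gcd(2,13) = 1


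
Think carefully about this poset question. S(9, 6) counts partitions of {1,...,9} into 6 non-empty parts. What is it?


S(n,k) = k*S(n-1,k) + S(n-1,k-1).
S(8,6) = 266, S(8,5) = 1050
S(9,6) = 6*266 + 1050 = 1596 + 1050
S(9,6) = 2646


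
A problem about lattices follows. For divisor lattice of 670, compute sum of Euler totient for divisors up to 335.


Divisors of 670 up to 335: [1, 2, 5, 10, 67, 134, 335]
phi values: [1, 1, 4, 4, 66, 66, 264]
Sum = 406


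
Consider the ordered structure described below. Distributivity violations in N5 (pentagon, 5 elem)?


Distributive law: a ^ (b v c) = (a ^ b) v (a ^ c).
Check all 5^3 = 125 ordered triples (a,b,c).
  e.g. a=b, b=a, c=c: lhs=b != rhs=a
  e.g. a=b, b=c, c=a: lhs=b != rhs=a
Total violating triples: 2


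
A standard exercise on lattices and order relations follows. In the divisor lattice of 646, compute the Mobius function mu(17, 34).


In a divisor lattice, mu(a,b) = mu(b/a) where mu is the classical Mobius function.
b/a = 34/17 = 2
Prime factorization of 2: primes [2]
2 is squarefree with 1 prime factor(s), so mu(2) = (-1)^1 = -1


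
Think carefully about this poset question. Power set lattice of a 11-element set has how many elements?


Power set = 2^n.
2^11 = 2048


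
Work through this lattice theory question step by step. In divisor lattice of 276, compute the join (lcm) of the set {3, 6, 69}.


In a divisor lattice, join = lcm (least common multiple).
Compute lcm iteratively: start with first element, then lcm(current, next).
Elements: [3, 6, 69]
lcm(3,6) = 6
lcm(6,69) = 138
Final lcm = 138


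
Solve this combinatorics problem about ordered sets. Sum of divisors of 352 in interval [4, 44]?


Interval [4,44] in divisors of 352: [4, 44]
Sum = 48


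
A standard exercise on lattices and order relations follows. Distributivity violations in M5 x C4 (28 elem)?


Distributive law: a ^ (b v c) = (a ^ b) v (a ^ c).
Check all 28^3 = 21952 ordered triples (a,b,c).
  e.g. a=(a1,0), b=(a2,0), c=(a3,0): lhs=(a1,0) != rhs=(0,0)
  e.g. a=(a1,0), b=(a2,0), c=(a3,1): lhs=(a1,0) != rhs=(0,0)
Total violating triples: 3840


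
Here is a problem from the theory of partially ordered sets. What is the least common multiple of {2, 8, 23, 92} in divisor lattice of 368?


In a divisor lattice, join = lcm (least common multiple).
Compute lcm iteratively: start with first element, then lcm(current, next).
Elements: [2, 8, 23, 92]
lcm(2,8) = 8
lcm(8,23) = 184
lcm(184,92) = 184
Final lcm = 184


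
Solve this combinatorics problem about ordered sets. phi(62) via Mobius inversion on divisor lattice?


phi(n) = n * prod_{p|n} (1 - 1/p).
Prime divisors of 62: [2, 31]
phi(62) = 62 * (1 - 1/2) * (1 - 1/31)
phi(62) = 30


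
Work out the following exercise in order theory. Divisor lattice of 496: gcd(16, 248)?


Meet=gcd.
gcd(16,248)=8


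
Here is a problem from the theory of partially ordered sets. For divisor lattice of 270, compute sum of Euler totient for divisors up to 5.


Divisors of 270 up to 5: [1, 2, 3, 5]
phi values: [1, 1, 2, 4]
Sum = 8


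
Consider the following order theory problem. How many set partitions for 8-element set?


B(n) = number of set partitions of an n-element set.
B(n) satisfies the recurrence: B(n+1) = sum_k C(n,k)*B(k).
B(8) = 4140


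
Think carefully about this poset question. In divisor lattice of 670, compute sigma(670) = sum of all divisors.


sigma(n) = sum of divisors.
Divisors of 670: [1, 2, 5, 10, 67, 134, 335, 670]
Sum = 1224


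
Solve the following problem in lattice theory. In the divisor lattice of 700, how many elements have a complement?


An element a is complemented if some b has a meet b = bottom, a join b = top.
a is complemented iff gcd(a, n/a)=1, i.e. a is a unitary divisor of 700.
Complemented elements: 1, 4, 7, 25, 28, 100, ... (2 more)
Count: 8


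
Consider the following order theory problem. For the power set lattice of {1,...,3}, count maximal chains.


A maximal chain goes from the minimum element to a maximal element via cover relations.
Counting all min-to-max paths in the cover graph.
Total maximal chains: 6


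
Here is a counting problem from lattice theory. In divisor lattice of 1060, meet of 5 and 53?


In a divisor lattice, meet = gcd (greatest common divisor).
By Euclidean algorithm or factoring: gcd(5,53) = 1


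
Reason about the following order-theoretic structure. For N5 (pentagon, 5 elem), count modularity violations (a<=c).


Modular law: if a <= c then a v (b ^ c) = (a v b) ^ c.
Check all triples (a,b,c) with a <= c among 5 elements.
  e.g. a=a, b=c, c=b: lhs=a != rhs=b
Total violating triples: 1


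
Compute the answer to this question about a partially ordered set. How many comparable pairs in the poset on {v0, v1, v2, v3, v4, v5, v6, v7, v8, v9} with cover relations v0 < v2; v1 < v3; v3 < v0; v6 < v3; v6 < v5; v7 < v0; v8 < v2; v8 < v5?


A comparable pair {a,b} has a < b or b < a in the order.
Count unordered pairs where one element is strictly below the other.
Examples: {v0,v1}, {v0,v2}, {v0,v3}, {v0,v6}, ...
Total comparable pairs: 14


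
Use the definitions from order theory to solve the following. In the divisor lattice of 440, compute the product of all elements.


Divisors of 440: [1, 2, 4, 5, 8, 10, 11, 20, 22, 40, 44, 55, 88, 110, 220, 440]
Product = n^(d(n)/2) = 440^(16/2)
Product = 1404822362521600000000


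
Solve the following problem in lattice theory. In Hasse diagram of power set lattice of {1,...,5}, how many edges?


A cover relation a -< b holds when a < b with no c strictly between.
Cover relations:
  {} -< {1}
  {} -< {2}
  {} -< {3}
  {} -< {4}
  {} -< {5}
  {1} -< {1,2}
  {1} -< {1,3}
  {1} -< {1,4}
  ...72 more
Total: 80


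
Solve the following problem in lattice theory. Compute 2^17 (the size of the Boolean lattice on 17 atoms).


Power set = 2^n.
2^17 = 131072


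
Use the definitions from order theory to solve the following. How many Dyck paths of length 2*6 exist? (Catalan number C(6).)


C(n) = C(2n, n) / (n+1).
C(12, 6) = 924
C(6) = 924 / 7 = 132


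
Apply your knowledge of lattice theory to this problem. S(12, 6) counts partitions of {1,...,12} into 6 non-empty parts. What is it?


S(n,k) = k*S(n-1,k) + S(n-1,k-1).
S(11,6) = 179487, S(11,5) = 246730
S(12,6) = 6*179487 + 246730 = 1076922 + 246730
S(12,6) = 1323652


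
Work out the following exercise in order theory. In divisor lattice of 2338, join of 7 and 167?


In a divisor lattice, join = lcm (least common multiple).
gcd(7,167) = 1
lcm(7,167) = 7*167/gcd = 1169/1 = 1169


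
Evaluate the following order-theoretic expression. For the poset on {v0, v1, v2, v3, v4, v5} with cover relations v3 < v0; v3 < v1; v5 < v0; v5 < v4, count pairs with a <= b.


The order relation is {(a,b) : a <= b}, reflexive so it includes (a,a).
Examples: (v0,v0), (v1,v1), (v2,v2), (v3,v0), (v3,v1), ...
Total ordered pairs: 10


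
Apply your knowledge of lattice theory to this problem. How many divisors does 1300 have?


Divisors of 1300: [1, 2, 4, 5, 10, 13, 20, 25, 26, 50, 52, 65, 100, 130, 260, 325, 650, 1300]
Count: 18


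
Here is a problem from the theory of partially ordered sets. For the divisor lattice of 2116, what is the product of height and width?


Height = length of longest chain minus 1; width = size of largest antichain.
A maximum chain: 1 | 23 | 529 | 1058 | 2116  (height 4).
A maximum antichain: {4, 46, 529}  (width 3).
Product = 4 * 3 = 12


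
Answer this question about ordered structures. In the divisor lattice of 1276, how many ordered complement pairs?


Complement pair (a,b): a meet b = bottom, a join b = top.
Here: gcd(a,b)=1 and lcm(a,b)=1276, i.e. a*b=1276 with a,b coprime.
Pairs found: (1,1276), (4,319), (11,116), (29,44), ... (4 more)
Total ordered pairs: 8


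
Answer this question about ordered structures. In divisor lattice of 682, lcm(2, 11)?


Join=lcm.
gcd(2,11)=1
lcm=22


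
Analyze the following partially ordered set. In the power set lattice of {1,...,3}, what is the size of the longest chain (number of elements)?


A chain is a totally ordered subset; we count the number of elements in a maximum chain.
Compute, for each element x, the size of the longest chain ending at x:
  {}: 1
  {1}: 2
  {2}: 2
  {3}: 2
  {1,2}: 3
  {1,3}: 3
  ...
A maximum chain: {} < {1} < {1,2} < {1,2,3}
Number of elements in the longest chain: 4


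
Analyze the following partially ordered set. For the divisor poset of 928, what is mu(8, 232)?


In a divisor lattice, mu(a,b) = mu(b/a) where mu is the classical Mobius function.
b/a = 232/8 = 29
Prime factorization of 29: primes [29]
29 is squarefree with 1 prime factor(s), so mu(29) = (-1)^1 = -1


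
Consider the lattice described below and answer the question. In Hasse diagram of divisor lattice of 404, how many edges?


A cover relation a -< b holds when a < b with no c strictly between.
Cover relations:
  1 -< 2
  1 -< 101
  2 -< 4
  2 -< 202
  4 -< 404
  101 -< 202
  202 -< 404
Total: 7


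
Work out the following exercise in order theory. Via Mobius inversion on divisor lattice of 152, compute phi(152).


phi(n) = n * prod_{p|n} (1 - 1/p).
Prime divisors of 152: [2, 19]
phi(152) = 152 * (1 - 1/2) * (1 - 1/19)
phi(152) = 72


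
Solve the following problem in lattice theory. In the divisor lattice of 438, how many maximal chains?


A maximal chain goes from the minimum element to a maximal element via cover relations.
Counting all min-to-max paths in the cover graph.
Total maximal chains: 6


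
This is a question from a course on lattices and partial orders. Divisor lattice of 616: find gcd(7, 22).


In a divisor lattice, meet = gcd (greatest common divisor).
By Euclidean algorithm or factoring: gcd(7,22) = 1


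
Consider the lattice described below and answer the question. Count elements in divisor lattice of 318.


Divisors of 318: [1, 2, 3, 6, 53, 106, 159, 318]
Count: 8


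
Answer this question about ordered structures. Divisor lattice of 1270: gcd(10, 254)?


Meet=gcd.
gcd(10,254)=2


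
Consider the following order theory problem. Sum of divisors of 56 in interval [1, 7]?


Interval [1,7] in divisors of 56: [1, 7]
Sum = 8


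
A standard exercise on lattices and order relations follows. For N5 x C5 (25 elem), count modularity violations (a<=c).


Modular law: if a <= c then a v (b ^ c) = (a v b) ^ c.
Check all triples (a,b,c) with a <= c among 25 elements.
  e.g. a=(a,0), b=(c,0), c=(b,0): lhs=(a,0) != rhs=(b,0)
  e.g. a=(a,0), b=(c,1), c=(b,0): lhs=(a,0) != rhs=(b,0)
Total violating triples: 75


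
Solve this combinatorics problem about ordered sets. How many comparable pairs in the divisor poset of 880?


A comparable pair {a,b} has a < b or b < a in the order.
Count unordered pairs where one element is strictly below the other.
Examples: {1,2}, {1,4}, {1,5}, {1,8}, ...
Total comparable pairs: 115


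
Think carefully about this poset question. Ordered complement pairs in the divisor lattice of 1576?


Complement pair (a,b): a meet b = bottom, a join b = top.
Here: gcd(a,b)=1 and lcm(a,b)=1576, i.e. a*b=1576 with a,b coprime.
Pairs found: (1,1576), (8,197), (197,8), (1576,1)
Total ordered pairs: 4


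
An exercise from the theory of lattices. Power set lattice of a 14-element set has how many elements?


Power set = 2^n.
2^14 = 16384


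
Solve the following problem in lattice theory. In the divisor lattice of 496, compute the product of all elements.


Divisors of 496: [1, 2, 4, 8, 16, 31, 62, 124, 248, 496]
Product = n^(d(n)/2) = 496^(10/2)
Product = 30019840638976


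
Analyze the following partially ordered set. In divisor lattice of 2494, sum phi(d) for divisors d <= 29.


Divisors of 2494 up to 29: [1, 2, 29]
phi values: [1, 1, 28]
Sum = 30


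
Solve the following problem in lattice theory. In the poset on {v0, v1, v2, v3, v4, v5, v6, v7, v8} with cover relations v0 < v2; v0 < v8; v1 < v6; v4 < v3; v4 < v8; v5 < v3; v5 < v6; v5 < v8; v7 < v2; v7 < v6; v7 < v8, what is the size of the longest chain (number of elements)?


A chain is a totally ordered subset; we count the number of elements in a maximum chain.
Compute, for each element x, the size of the longest chain ending at x:
  v0: 1
  v1: 1
  v4: 1
  v5: 1
  v7: 1
  v2: 2
  ...
A maximum chain: v0 < v2
Number of elements in the longest chain: 2


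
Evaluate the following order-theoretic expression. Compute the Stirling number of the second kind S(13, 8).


S(n,k) = k*S(n-1,k) + S(n-1,k-1).
S(12,8) = 159027, S(12,7) = 627396
S(13,8) = 8*159027 + 627396 = 1272216 + 627396
S(13,8) = 1899612


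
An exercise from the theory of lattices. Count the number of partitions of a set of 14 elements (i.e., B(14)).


B(n) = number of set partitions of an n-element set.
B(n) satisfies the recurrence: B(n+1) = sum_k C(n,k)*B(k).
B(14) = 190899322


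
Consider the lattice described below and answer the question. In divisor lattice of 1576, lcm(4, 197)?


Join=lcm.
gcd(4,197)=1
lcm=788


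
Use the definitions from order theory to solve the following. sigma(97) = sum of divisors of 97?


sigma(n) = sum of divisors.
Divisors of 97: [1, 97]
Sum = 98


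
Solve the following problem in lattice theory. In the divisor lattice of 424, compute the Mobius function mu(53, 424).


In a divisor lattice, mu(a,b) = mu(b/a) where mu is the classical Mobius function.
b/a = 424/53 = 8
Prime factorization of 8: primes [2]
8 is not squarefree, so mu(8) = 0


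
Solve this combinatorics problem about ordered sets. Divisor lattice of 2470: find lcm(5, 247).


In a divisor lattice, join = lcm (least common multiple).
gcd(5,247) = 1
lcm(5,247) = 5*247/gcd = 1235/1 = 1235


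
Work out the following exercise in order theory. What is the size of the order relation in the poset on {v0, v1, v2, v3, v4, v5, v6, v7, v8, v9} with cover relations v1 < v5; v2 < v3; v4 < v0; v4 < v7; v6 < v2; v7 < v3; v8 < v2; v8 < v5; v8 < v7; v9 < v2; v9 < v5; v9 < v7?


The order relation is {(a,b) : a <= b}, reflexive so it includes (a,a).
Examples: (v0,v0), (v1,v1), (v1,v5), (v2,v2), (v2,v3), ...
Total ordered pairs: 26


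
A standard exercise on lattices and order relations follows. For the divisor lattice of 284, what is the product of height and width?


Height = length of longest chain minus 1; width = size of largest antichain.
A maximum chain: 1 | 71 | 142 | 284  (height 3).
A maximum antichain: {2, 71}  (width 2).
Product = 3 * 2 = 6


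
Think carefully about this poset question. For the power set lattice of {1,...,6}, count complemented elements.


An element a is complemented if some b has a meet b = bottom, a join b = top.
every subset A has complement S\A, so all elements are complemented.
Complemented elements: {}, {1}, {2}, {3}, {4}, {5}, ... (58 more)
Count: 64


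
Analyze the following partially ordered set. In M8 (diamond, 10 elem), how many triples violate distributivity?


Distributive law: a ^ (b v c) = (a ^ b) v (a ^ c).
Check all 10^3 = 1000 ordered triples (a,b,c).
  e.g. a=a1, b=a2, c=a3: lhs=a1 != rhs=0
  e.g. a=a1, b=a2, c=a4: lhs=a1 != rhs=0
Total violating triples: 336


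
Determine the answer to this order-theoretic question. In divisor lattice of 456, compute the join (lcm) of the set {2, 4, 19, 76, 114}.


In a divisor lattice, join = lcm (least common multiple).
Compute lcm iteratively: start with first element, then lcm(current, next).
Elements: [2, 4, 19, 76, 114]
lcm(2,4) = 4
lcm(4,19) = 76
lcm(76,76) = 76
lcm(76,114) = 228
Final lcm = 228


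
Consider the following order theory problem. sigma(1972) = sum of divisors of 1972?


sigma(n) = sum of divisors.
Divisors of 1972: [1, 2, 4, 17, 29, 34, 58, 68, 116, 493, 986, 1972]
Sum = 3780


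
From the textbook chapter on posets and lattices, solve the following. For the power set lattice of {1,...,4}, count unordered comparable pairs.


A comparable pair {a,b} has a < b or b < a in the order.
Count unordered pairs where one element is strictly below the other.
Examples: {{},{1}}, {{},{2}}, {{},{3}}, {{},{4}}, ...
Total comparable pairs: 65


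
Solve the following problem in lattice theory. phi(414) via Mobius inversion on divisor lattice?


phi(n) = n * prod_{p|n} (1 - 1/p).
Prime divisors of 414: [2, 3, 23]
phi(414) = 414 * (1 - 1/2) * (1 - 1/3) * (1 - 1/23)
phi(414) = 132


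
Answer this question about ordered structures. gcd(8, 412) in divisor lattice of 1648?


Meet=gcd.
gcd(8,412)=4


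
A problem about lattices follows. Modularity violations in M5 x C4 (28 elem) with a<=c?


Modular law: if a <= c then a v (b ^ c) = (a v b) ^ c.
Check all triples (a,b,c) with a <= c among 28 elements.
This lattice is modular (diamonds M_m and their chain-products are modular).
Total violating triples: 0


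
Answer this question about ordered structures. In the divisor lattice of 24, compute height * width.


Height = length of longest chain minus 1; width = size of largest antichain.
A maximum chain: 1 | 3 | 6 | 12 | 24  (height 4).
A maximum antichain: {2, 3}  (width 2).
Product = 4 * 2 = 8


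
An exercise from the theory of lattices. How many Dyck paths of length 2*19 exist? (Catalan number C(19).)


C(n) = C(2n, n) / (n+1).
C(38, 19) = 35345263800
C(19) = 35345263800 / 20 = 1767263190


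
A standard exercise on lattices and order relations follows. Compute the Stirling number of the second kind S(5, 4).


S(n,k) = k*S(n-1,k) + S(n-1,k-1).
S(4,4) = 1, S(4,3) = 6
S(5,4) = 4*1 + 6 = 4 + 6
S(5,4) = 10


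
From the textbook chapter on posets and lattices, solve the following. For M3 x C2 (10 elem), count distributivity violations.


Distributive law: a ^ (b v c) = (a ^ b) v (a ^ c).
Check all 10^3 = 1000 ordered triples (a,b,c).
  e.g. a=(a1,0), b=(a2,0), c=(a3,0): lhs=(a1,0) != rhs=(0,0)
  e.g. a=(a1,0), b=(a2,0), c=(a3,1): lhs=(a1,0) != rhs=(0,0)
Total violating triples: 48


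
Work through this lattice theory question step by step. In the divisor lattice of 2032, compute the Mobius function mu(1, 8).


In a divisor lattice, mu(a,b) = mu(b/a) where mu is the classical Mobius function.
b/a = 8/1 = 8
Prime factorization of 8: primes [2]
8 is not squarefree, so mu(8) = 0


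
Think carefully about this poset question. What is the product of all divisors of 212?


Divisors of 212: [1, 2, 4, 53, 106, 212]
Product = n^(d(n)/2) = 212^(6/2)
Product = 9528128


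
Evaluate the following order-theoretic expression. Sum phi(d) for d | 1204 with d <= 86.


Divisors of 1204 up to 86: [1, 2, 4, 7, 14, 28, 43, 86]
phi values: [1, 1, 2, 6, 6, 12, 42, 42]
Sum = 112


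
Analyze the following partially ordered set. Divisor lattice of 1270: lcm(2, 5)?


Join=lcm.
gcd(2,5)=1
lcm=10


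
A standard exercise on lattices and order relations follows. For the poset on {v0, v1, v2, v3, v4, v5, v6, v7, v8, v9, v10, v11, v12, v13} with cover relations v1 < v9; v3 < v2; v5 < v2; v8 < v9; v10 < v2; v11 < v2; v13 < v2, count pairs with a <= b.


The order relation is {(a,b) : a <= b}, reflexive so it includes (a,a).
Examples: (v0,v0), (v1,v1), (v1,v9), (v10,v10), (v10,v2), ...
Total ordered pairs: 21


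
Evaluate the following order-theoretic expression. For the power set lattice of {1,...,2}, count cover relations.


A cover relation a -< b holds when a < b with no c strictly between.
Cover relations:
  {} -< {1}
  {} -< {2}
  {1} -< {1,2}
  {2} -< {1,2}
Total: 4


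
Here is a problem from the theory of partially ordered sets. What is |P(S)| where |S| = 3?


Power set = 2^n.
2^3 = 8


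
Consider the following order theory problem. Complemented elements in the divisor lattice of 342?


An element a is complemented if some b has a meet b = bottom, a join b = top.
a is complemented iff gcd(a, n/a)=1, i.e. a is a unitary divisor of 342.
Complemented elements: 1, 2, 9, 18, 19, 38, ... (2 more)
Count: 8


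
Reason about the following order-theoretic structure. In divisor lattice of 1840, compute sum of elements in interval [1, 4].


Interval [1,4] in divisors of 1840: [1, 2, 4]
Sum = 7


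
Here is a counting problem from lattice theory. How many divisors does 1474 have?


Divisors of 1474: [1, 2, 11, 22, 67, 134, 737, 1474]
Count: 8


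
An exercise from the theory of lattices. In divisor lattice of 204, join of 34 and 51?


In a divisor lattice, join = lcm (least common multiple).
gcd(34,51) = 17
lcm(34,51) = 34*51/gcd = 1734/17 = 102


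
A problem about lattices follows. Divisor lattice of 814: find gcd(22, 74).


In a divisor lattice, meet = gcd (greatest common divisor).
By Euclidean algorithm or factoring: gcd(22,74) = 2


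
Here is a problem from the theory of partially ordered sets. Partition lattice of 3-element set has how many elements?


B(n) = number of set partitions of an n-element set.
B(n) satisfies the recurrence: B(n+1) = sum_k C(n,k)*B(k).
B(3) = 5


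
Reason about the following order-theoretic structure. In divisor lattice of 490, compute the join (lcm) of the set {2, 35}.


In a divisor lattice, join = lcm (least common multiple).
Compute lcm iteratively: start with first element, then lcm(current, next).
Elements: [2, 35]
lcm(2,35) = 70
Final lcm = 70


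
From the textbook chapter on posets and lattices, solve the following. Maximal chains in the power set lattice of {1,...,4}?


A maximal chain goes from the minimum element to a maximal element via cover relations.
Counting all min-to-max paths in the cover graph.
Total maximal chains: 24


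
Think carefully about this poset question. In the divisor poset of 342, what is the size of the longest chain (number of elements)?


A chain is a totally ordered subset; we count the number of elements in a maximum chain.
Compute, for each element x, the size of the longest chain ending at x:
  1: 1
  2: 2
  3: 2
  19: 2
  9: 3
  6: 3
  ...
A maximum chain: 1 < 2 < 6 < 18 < 342
Number of elements in the longest chain: 5


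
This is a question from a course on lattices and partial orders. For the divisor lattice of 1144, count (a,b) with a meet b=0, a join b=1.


Complement pair (a,b): a meet b = bottom, a join b = top.
Here: gcd(a,b)=1 and lcm(a,b)=1144, i.e. a*b=1144 with a,b coprime.
Pairs found: (1,1144), (8,143), (11,104), (13,88), ... (4 more)
Total ordered pairs: 8


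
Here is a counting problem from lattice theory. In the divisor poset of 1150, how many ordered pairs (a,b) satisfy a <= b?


The order relation is {(a,b) : a <= b}, reflexive so it includes (a,a).
Examples: (1,1), (1,10), (1,115), (1,1150), (1,2), ...
Total ordered pairs: 54


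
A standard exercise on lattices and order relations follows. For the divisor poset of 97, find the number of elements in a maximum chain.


A chain is a totally ordered subset; we count the number of elements in a maximum chain.
Compute, for each element x, the size of the longest chain ending at x:
  1: 1
  97: 2
A maximum chain: 1 < 97
Number of elements in the longest chain: 2


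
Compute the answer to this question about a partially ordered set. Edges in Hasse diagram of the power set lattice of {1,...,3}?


A cover relation a -< b holds when a < b with no c strictly between.
Cover relations:
  {} -< {1}
  {} -< {2}
  {} -< {3}
  {1} -< {1,2}
  {1} -< {1,3}
  {2} -< {1,2}
  {2} -< {2,3}
  {3} -< {1,3}
  ...4 more
Total: 12


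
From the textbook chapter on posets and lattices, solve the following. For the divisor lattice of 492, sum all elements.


sigma(n) = sum of divisors.
Divisors of 492: [1, 2, 3, 4, 6, 12, 41, 82, 123, 164, 246, 492]
Sum = 1176


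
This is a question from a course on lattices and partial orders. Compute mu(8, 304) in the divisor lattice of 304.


In a divisor lattice, mu(a,b) = mu(b/a) where mu is the classical Mobius function.
b/a = 304/8 = 38
Prime factorization of 38: primes [2, 19]
38 is squarefree with 2 prime factor(s), so mu(38) = (-1)^2 = 1


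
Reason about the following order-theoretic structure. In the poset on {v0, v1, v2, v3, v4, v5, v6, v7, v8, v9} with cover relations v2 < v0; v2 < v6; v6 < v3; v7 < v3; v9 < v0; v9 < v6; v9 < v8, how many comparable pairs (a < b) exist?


A comparable pair {a,b} has a < b or b < a in the order.
Count unordered pairs where one element is strictly below the other.
Examples: {v0,v2}, {v0,v9}, {v2,v3}, {v2,v6}, ...
Total comparable pairs: 9


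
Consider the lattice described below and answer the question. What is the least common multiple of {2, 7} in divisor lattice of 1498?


In a divisor lattice, join = lcm (least common multiple).
Compute lcm iteratively: start with first element, then lcm(current, next).
Elements: [2, 7]
lcm(2,7) = 14
Final lcm = 14


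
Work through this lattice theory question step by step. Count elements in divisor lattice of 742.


Divisors of 742: [1, 2, 7, 14, 53, 106, 371, 742]
Count: 8


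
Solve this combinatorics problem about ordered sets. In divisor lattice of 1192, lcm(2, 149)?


Join=lcm.
gcd(2,149)=1
lcm=298


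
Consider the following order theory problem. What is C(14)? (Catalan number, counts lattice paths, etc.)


C(n) = C(2n, n) / (n+1).
C(28, 14) = 40116600
C(14) = 40116600 / 15 = 2674440


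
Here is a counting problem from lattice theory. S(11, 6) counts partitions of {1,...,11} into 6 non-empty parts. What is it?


S(n,k) = k*S(n-1,k) + S(n-1,k-1).
S(10,6) = 22827, S(10,5) = 42525
S(11,6) = 6*22827 + 42525 = 136962 + 42525
S(11,6) = 179487


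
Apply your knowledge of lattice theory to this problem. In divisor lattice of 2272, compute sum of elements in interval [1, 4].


Interval [1,4] in divisors of 2272: [1, 2, 4]
Sum = 7


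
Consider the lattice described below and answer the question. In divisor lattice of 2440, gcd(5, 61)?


Meet=gcd.
gcd(5,61)=1


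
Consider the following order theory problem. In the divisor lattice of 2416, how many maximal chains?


A maximal chain goes from the minimum element to a maximal element via cover relations.
Counting all min-to-max paths in the cover graph.
Total maximal chains: 5


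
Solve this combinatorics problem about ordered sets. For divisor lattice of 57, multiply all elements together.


Divisors of 57: [1, 3, 19, 57]
Product = n^(d(n)/2) = 57^(4/2)
Product = 3249


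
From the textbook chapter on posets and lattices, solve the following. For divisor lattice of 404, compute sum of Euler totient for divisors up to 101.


Divisors of 404 up to 101: [1, 2, 4, 101]
phi values: [1, 1, 2, 100]
Sum = 104


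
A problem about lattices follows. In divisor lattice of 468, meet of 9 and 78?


In a divisor lattice, meet = gcd (greatest common divisor).
By Euclidean algorithm or factoring: gcd(9,78) = 3


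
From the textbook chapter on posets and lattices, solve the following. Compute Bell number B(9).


B(n) = number of set partitions of an n-element set.
B(n) satisfies the recurrence: B(n+1) = sum_k C(n,k)*B(k).
B(9) = 21147


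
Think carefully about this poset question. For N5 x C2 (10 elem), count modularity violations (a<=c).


Modular law: if a <= c then a v (b ^ c) = (a v b) ^ c.
Check all triples (a,b,c) with a <= c among 10 elements.
  e.g. a=(a,0), b=(c,0), c=(b,0): lhs=(a,0) != rhs=(b,0)
  e.g. a=(a,0), b=(c,1), c=(b,0): lhs=(a,0) != rhs=(b,0)
Total violating triples: 6


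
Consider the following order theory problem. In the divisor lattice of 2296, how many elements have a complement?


An element a is complemented if some b has a meet b = bottom, a join b = top.
a is complemented iff gcd(a, n/a)=1, i.e. a is a unitary divisor of 2296.
Complemented elements: 1, 7, 8, 41, 56, 287, ... (2 more)
Count: 8


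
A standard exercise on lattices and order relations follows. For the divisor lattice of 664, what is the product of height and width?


Height = length of longest chain minus 1; width = size of largest antichain.
A maximum chain: 1 | 83 | 166 | 332 | 664  (height 4).
A maximum antichain: {2, 83}  (width 2).
Product = 4 * 2 = 8


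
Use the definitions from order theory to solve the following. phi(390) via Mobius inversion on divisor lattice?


phi(n) = n * prod_{p|n} (1 - 1/p).
Prime divisors of 390: [2, 3, 5, 13]
phi(390) = 390 * (1 - 1/2) * (1 - 1/3) * (1 - 1/5) * (1 - 1/13)
phi(390) = 96


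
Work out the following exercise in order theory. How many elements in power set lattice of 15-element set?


Power set = 2^n.
2^15 = 32768


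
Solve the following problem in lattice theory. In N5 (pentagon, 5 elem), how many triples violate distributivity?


Distributive law: a ^ (b v c) = (a ^ b) v (a ^ c).
Check all 5^3 = 125 ordered triples (a,b,c).
  e.g. a=b, b=a, c=c: lhs=b != rhs=a
  e.g. a=b, b=c, c=a: lhs=b != rhs=a
Total violating triples: 2


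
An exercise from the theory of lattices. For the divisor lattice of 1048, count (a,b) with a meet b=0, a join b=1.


Complement pair (a,b): a meet b = bottom, a join b = top.
Here: gcd(a,b)=1 and lcm(a,b)=1048, i.e. a*b=1048 with a,b coprime.
Pairs found: (1,1048), (8,131), (131,8), (1048,1)
Total ordered pairs: 4


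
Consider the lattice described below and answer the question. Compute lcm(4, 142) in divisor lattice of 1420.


In a divisor lattice, join = lcm (least common multiple).
gcd(4,142) = 2
lcm(4,142) = 4*142/gcd = 568/2 = 284


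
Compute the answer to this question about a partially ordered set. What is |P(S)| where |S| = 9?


Power set = 2^n.
2^9 = 512


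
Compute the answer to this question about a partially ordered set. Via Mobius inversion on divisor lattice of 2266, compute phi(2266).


phi(n) = n * prod_{p|n} (1 - 1/p).
Prime divisors of 2266: [2, 11, 103]
phi(2266) = 2266 * (1 - 1/2) * (1 - 1/11) * (1 - 1/103)
phi(2266) = 1020


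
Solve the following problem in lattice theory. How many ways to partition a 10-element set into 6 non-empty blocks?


S(n,k) = k*S(n-1,k) + S(n-1,k-1).
S(9,6) = 2646, S(9,5) = 6951
S(10,6) = 6*2646 + 6951 = 15876 + 6951
S(10,6) = 22827


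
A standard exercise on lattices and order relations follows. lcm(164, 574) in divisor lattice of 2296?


Join=lcm.
gcd(164,574)=82
lcm=1148


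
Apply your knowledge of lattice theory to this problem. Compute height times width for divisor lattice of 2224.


Height = length of longest chain minus 1; width = size of largest antichain.
A maximum chain: 1 | 139 | 278 | 556 | 1112 | 2224  (height 5).
A maximum antichain: {2, 139}  (width 2).
Product = 5 * 2 = 10


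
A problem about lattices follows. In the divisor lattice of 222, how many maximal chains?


A maximal chain goes from the minimum element to a maximal element via cover relations.
Counting all min-to-max paths in the cover graph.
Total maximal chains: 6


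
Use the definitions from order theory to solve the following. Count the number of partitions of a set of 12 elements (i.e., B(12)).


B(n) = number of set partitions of an n-element set.
B(n) satisfies the recurrence: B(n+1) = sum_k C(n,k)*B(k).
B(12) = 4213597


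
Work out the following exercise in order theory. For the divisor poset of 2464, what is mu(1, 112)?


In a divisor lattice, mu(a,b) = mu(b/a) where mu is the classical Mobius function.
b/a = 112/1 = 112
Prime factorization of 112: primes [2, 7]
112 is not squarefree, so mu(112) = 0


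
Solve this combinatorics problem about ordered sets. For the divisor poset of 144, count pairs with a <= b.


The order relation is {(a,b) : a <= b}, reflexive so it includes (a,a).
Examples: (1,1), (1,12), (1,144), (1,16), (1,18), ...
Total ordered pairs: 90


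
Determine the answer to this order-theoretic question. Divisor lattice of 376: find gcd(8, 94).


In a divisor lattice, meet = gcd (greatest common divisor).
By Euclidean algorithm or factoring: gcd(8,94) = 2


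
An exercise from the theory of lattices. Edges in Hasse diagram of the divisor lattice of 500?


A cover relation a -< b holds when a < b with no c strictly between.
Cover relations:
  1 -< 2
  1 -< 5
  2 -< 4
  2 -< 10
  4 -< 20
  5 -< 10
  5 -< 25
  10 -< 20
  ...9 more
Total: 17


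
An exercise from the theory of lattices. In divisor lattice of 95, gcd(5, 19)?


Meet=gcd.
gcd(5,19)=1


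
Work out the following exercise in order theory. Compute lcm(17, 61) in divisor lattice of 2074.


In a divisor lattice, join = lcm (least common multiple).
gcd(17,61) = 1
lcm(17,61) = 17*61/gcd = 1037/1 = 1037


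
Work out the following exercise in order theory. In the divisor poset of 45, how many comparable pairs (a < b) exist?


A comparable pair {a,b} has a < b or b < a in the order.
Count unordered pairs where one element is strictly below the other.
Examples: {1,3}, {1,5}, {1,9}, {1,15}, ...
Total comparable pairs: 12


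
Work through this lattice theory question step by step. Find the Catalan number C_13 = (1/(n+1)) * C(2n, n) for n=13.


C(n) = C(2n, n) / (n+1).
C(26, 13) = 10400600
C(13) = 10400600 / 14 = 742900


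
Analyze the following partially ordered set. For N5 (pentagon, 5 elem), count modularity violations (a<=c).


Modular law: if a <= c then a v (b ^ c) = (a v b) ^ c.
Check all triples (a,b,c) with a <= c among 5 elements.
  e.g. a=a, b=c, c=b: lhs=a != rhs=b
Total violating triples: 1
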